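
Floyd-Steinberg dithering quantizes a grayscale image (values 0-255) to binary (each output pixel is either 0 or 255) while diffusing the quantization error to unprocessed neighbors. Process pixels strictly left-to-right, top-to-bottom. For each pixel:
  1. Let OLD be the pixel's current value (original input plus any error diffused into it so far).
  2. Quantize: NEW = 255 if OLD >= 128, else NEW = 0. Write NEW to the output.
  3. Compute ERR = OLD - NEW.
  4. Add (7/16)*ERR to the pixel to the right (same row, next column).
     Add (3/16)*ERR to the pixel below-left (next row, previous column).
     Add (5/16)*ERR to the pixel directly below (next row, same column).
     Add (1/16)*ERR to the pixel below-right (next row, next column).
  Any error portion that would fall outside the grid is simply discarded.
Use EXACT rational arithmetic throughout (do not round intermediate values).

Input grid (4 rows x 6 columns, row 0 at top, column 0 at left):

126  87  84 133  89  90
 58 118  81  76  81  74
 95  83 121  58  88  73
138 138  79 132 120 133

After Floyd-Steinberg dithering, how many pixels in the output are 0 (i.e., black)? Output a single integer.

(0,0): OLD=126 → NEW=0, ERR=126
(0,1): OLD=1137/8 → NEW=255, ERR=-903/8
(0,2): OLD=4431/128 → NEW=0, ERR=4431/128
(0,3): OLD=303401/2048 → NEW=255, ERR=-218839/2048
(0,4): OLD=1384479/32768 → NEW=0, ERR=1384479/32768
(0,5): OLD=56877273/524288 → NEW=0, ERR=56877273/524288
(1,0): OLD=9755/128 → NEW=0, ERR=9755/128
(1,1): OLD=133565/1024 → NEW=255, ERR=-127555/1024
(1,2): OLD=335233/32768 → NEW=0, ERR=335233/32768
(1,3): OLD=7493293/131072 → NEW=0, ERR=7493293/131072
(1,4): OLD=1114656807/8388608 → NEW=255, ERR=-1024438233/8388608
(1,5): OLD=7665652705/134217728 → NEW=0, ERR=7665652705/134217728
(2,0): OLD=1564015/16384 → NEW=0, ERR=1564015/16384
(2,1): OLD=48506293/524288 → NEW=0, ERR=48506293/524288
(2,2): OLD=1405995615/8388608 → NEW=255, ERR=-733099425/8388608
(2,3): OLD=1031645479/67108864 → NEW=0, ERR=1031645479/67108864
(2,4): OLD=152136629237/2147483648 → NEW=0, ERR=152136629237/2147483648
(2,5): OLD=3924213334275/34359738368 → NEW=0, ERR=3924213334275/34359738368
(3,0): OLD=1553389183/8388608 → NEW=255, ERR=-585705857/8388608
(3,1): OLD=8452043155/67108864 → NEW=0, ERR=8452043155/67108864
(3,2): OLD=61984835561/536870912 → NEW=0, ERR=61984835561/536870912
(3,3): OLD=6704860571835/34359738368 → NEW=255, ERR=-2056872712005/34359738368
(3,4): OLD=38022180754779/274877906944 → NEW=255, ERR=-32071685515941/274877906944
(3,5): OLD=536880409278581/4398046511104 → NEW=0, ERR=536880409278581/4398046511104
Output grid:
  Row 0: .#.#..  (4 black, running=4)
  Row 1: .#..#.  (4 black, running=8)
  Row 2: ..#...  (5 black, running=13)
  Row 3: #..##.  (3 black, running=16)

Answer: 16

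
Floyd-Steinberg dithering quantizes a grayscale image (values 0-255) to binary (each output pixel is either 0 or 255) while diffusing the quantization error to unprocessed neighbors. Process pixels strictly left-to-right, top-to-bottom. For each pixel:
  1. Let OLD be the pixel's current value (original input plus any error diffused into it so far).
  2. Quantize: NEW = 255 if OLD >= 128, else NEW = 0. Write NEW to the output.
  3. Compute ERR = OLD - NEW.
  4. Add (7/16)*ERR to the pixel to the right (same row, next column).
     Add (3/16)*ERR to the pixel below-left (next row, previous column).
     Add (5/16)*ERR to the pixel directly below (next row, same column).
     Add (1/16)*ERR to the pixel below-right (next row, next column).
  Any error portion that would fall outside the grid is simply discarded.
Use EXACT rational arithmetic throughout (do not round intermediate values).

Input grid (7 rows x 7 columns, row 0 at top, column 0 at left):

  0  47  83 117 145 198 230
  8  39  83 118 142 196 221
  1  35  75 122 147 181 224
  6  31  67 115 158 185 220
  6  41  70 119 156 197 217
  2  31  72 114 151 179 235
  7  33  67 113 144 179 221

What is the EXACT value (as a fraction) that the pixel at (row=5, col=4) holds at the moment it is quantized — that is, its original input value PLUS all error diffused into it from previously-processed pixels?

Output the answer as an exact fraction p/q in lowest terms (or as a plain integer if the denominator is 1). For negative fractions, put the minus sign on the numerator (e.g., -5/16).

(0,0): OLD=0 → NEW=0, ERR=0
(0,1): OLD=47 → NEW=0, ERR=47
(0,2): OLD=1657/16 → NEW=0, ERR=1657/16
(0,3): OLD=41551/256 → NEW=255, ERR=-23729/256
(0,4): OLD=427817/4096 → NEW=0, ERR=427817/4096
(0,5): OLD=15970847/65536 → NEW=255, ERR=-740833/65536
(0,6): OLD=235986649/1048576 → NEW=255, ERR=-31400231/1048576
(1,0): OLD=269/16 → NEW=0, ERR=269/16
(1,1): OLD=10299/128 → NEW=0, ERR=10299/128
(1,2): OLD=557559/4096 → NEW=255, ERR=-486921/4096
(1,3): OLD=1033531/16384 → NEW=0, ERR=1033531/16384
(1,4): OLD=203764897/1048576 → NEW=255, ERR=-63621983/1048576
(1,5): OLD=1399517137/8388608 → NEW=255, ERR=-739577903/8388608
(1,6): OLD=23134236703/134217728 → NEW=255, ERR=-11091283937/134217728
(2,0): OLD=43705/2048 → NEW=0, ERR=43705/2048
(2,1): OLD=3161571/65536 → NEW=0, ERR=3161571/65536
(2,2): OLD=79495977/1048576 → NEW=0, ERR=79495977/1048576
(2,3): OLD=1309252193/8388608 → NEW=255, ERR=-829842847/8388608
(2,4): OLD=4843330465/67108864 → NEW=0, ERR=4843330465/67108864
(2,5): OLD=355917468923/2147483648 → NEW=255, ERR=-191690861317/2147483648
(2,6): OLD=5278110707085/34359738368 → NEW=255, ERR=-3483622576755/34359738368
(3,0): OLD=22768969/1048576 → NEW=0, ERR=22768969/1048576
(3,1): OLD=596633525/8388608 → NEW=0, ERR=596633525/8388608
(3,2): OLD=7132007039/67108864 → NEW=0, ERR=7132007039/67108864
(3,3): OLD=39957094769/268435456 → NEW=255, ERR=-28493946511/268435456
(3,4): OLD=3820598179145/34359738368 → NEW=0, ERR=3820598179145/34359738368
(3,5): OLD=52571330692875/274877906944 → NEW=255, ERR=-17522535577845/274877906944
(3,6): OLD=681031150079189/4398046511104 → NEW=255, ERR=-440470710252331/4398046511104
(4,0): OLD=3505965703/134217728 → NEW=0, ERR=3505965703/134217728
(4,1): OLD=206025741755/2147483648 → NEW=0, ERR=206025741755/2147483648
(4,2): OLD=4457366470421/34359738368 → NEW=255, ERR=-4304366813419/34359738368
(4,3): OLD=16083815266551/274877906944 → NEW=0, ERR=16083815266551/274877906944
(4,4): OLD=434880240901541/2199023255552 → NEW=255, ERR=-125870689264219/2199023255552
(4,5): OLD=9866274543246709/70368744177664 → NEW=255, ERR=-8077755222057611/70368744177664
(4,6): OLD=148052567302331331/1125899906842624 → NEW=255, ERR=-139051908942537789/1125899906842624
(5,0): OLD=967273958241/34359738368 → NEW=0, ERR=967273958241/34359738368
(5,1): OLD=14139917029163/274877906944 → NEW=0, ERR=14139917029163/274877906944
(5,2): OLD=159043418105581/2199023255552 → NEW=0, ERR=159043418105581/2199023255552
(5,3): OLD=2557291705838241/17592186044416 → NEW=255, ERR=-1928715735487839/17592186044416
(5,4): OLD=75751726099365915/1125899906842624 → NEW=0, ERR=75751726099365915/1125899906842624
Target (5,4): original=151, with diffused error = 75751726099365915/1125899906842624

Answer: 75751726099365915/1125899906842624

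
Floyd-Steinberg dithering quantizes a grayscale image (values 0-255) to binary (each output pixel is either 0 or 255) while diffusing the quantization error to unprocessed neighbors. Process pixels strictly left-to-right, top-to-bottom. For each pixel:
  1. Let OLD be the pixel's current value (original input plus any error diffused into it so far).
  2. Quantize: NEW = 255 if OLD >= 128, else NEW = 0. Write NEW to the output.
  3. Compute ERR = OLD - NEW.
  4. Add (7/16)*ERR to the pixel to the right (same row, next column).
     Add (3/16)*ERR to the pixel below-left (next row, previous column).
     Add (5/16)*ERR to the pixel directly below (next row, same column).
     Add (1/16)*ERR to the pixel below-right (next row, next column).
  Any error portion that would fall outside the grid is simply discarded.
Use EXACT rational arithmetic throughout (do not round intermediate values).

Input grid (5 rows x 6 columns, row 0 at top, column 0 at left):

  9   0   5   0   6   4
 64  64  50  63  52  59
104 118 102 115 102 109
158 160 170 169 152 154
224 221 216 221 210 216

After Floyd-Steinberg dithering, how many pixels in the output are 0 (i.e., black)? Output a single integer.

Answer: 16

Derivation:
(0,0): OLD=9 → NEW=0, ERR=9
(0,1): OLD=63/16 → NEW=0, ERR=63/16
(0,2): OLD=1721/256 → NEW=0, ERR=1721/256
(0,3): OLD=12047/4096 → NEW=0, ERR=12047/4096
(0,4): OLD=477545/65536 → NEW=0, ERR=477545/65536
(0,5): OLD=7537119/1048576 → NEW=0, ERR=7537119/1048576
(1,0): OLD=17293/256 → NEW=0, ERR=17293/256
(1,1): OLD=197851/2048 → NEW=0, ERR=197851/2048
(1,2): OLD=6236663/65536 → NEW=0, ERR=6236663/65536
(1,3): OLD=28138475/262144 → NEW=0, ERR=28138475/262144
(1,4): OLD=1724191521/16777216 → NEW=0, ERR=1724191521/16777216
(1,5): OLD=28632253591/268435456 → NEW=0, ERR=28632253591/268435456
(2,0): OLD=4693145/32768 → NEW=255, ERR=-3662695/32768
(2,1): OLD=127247395/1048576 → NEW=0, ERR=127247395/1048576
(2,2): OLD=3539902249/16777216 → NEW=255, ERR=-738287831/16777216
(2,3): OLD=20737767457/134217728 → NEW=255, ERR=-13487753183/134217728
(2,4): OLD=501904000483/4294967296 → NEW=0, ERR=501904000483/4294967296
(2,5): OLD=13735724284261/68719476736 → NEW=255, ERR=-3787742283419/68719476736
(3,0): OLD=2446511113/16777216 → NEW=255, ERR=-1831678967/16777216
(3,1): OLD=18108774229/134217728 → NEW=255, ERR=-16116746411/134217728
(3,2): OLD=99273944527/1073741824 → NEW=0, ERR=99273944527/1073741824
(3,3): OLD=13551931822573/68719476736 → NEW=255, ERR=-3971534745107/68719476736
(3,4): OLD=80604193882445/549755813888 → NEW=255, ERR=-59583538658995/549755813888
(3,5): OLD=850247575532131/8796093022208 → NEW=0, ERR=850247575532131/8796093022208
(4,0): OLD=359418939239/2147483648 → NEW=255, ERR=-188189391001/2147483648
(4,1): OLD=5348025488827/34359738368 → NEW=255, ERR=-3413707795013/34359738368
(4,2): OLD=201303886320321/1099511627776 → NEW=255, ERR=-79071578762559/1099511627776
(4,3): OLD=2760804572111141/17592186044416 → NEW=255, ERR=-1725202869214939/17592186044416
(4,4): OLD=41584731397739381/281474976710656 → NEW=255, ERR=-30191387663477899/281474976710656
(4,5): OLD=866970646159417363/4503599627370496 → NEW=255, ERR=-281447258820059117/4503599627370496
Output grid:
  Row 0: ......  (6 black, running=6)
  Row 1: ......  (6 black, running=12)
  Row 2: #.##.#  (2 black, running=14)
  Row 3: ##.##.  (2 black, running=16)
  Row 4: ######  (0 black, running=16)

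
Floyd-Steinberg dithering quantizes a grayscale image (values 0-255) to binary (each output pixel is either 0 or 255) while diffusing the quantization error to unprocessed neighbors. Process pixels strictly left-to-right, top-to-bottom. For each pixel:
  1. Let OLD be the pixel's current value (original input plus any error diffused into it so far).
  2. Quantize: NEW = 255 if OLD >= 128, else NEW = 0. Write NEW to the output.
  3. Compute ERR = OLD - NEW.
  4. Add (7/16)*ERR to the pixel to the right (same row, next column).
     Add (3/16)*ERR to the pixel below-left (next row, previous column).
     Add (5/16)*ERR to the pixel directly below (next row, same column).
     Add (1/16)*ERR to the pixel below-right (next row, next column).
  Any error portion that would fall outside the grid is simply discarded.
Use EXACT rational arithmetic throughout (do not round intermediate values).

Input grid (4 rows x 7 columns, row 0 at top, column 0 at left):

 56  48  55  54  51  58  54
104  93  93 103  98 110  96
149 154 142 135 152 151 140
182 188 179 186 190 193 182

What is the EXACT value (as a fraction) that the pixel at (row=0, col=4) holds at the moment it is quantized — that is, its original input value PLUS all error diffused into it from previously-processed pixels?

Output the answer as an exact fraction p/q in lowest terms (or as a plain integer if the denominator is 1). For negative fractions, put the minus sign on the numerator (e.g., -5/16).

Answer: 747303/8192

Derivation:
(0,0): OLD=56 → NEW=0, ERR=56
(0,1): OLD=145/2 → NEW=0, ERR=145/2
(0,2): OLD=2775/32 → NEW=0, ERR=2775/32
(0,3): OLD=47073/512 → NEW=0, ERR=47073/512
(0,4): OLD=747303/8192 → NEW=0, ERR=747303/8192
Target (0,4): original=51, with diffused error = 747303/8192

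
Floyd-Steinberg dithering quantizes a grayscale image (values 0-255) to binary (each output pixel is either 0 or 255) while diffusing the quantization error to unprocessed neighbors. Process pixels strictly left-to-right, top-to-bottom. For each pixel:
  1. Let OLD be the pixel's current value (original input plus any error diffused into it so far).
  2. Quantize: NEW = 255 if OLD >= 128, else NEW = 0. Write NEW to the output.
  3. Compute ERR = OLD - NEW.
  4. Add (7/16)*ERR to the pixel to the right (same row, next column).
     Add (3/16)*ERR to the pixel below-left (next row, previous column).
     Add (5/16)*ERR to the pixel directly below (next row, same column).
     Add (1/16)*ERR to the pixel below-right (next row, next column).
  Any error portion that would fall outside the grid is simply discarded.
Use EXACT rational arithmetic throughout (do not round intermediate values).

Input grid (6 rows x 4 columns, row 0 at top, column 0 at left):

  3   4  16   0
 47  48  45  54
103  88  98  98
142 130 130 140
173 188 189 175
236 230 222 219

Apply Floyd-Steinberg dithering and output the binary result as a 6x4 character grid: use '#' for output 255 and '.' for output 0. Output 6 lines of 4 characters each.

Answer: ....
....
#.#.
.#.#
####
##.#

Derivation:
(0,0): OLD=3 → NEW=0, ERR=3
(0,1): OLD=85/16 → NEW=0, ERR=85/16
(0,2): OLD=4691/256 → NEW=0, ERR=4691/256
(0,3): OLD=32837/4096 → NEW=0, ERR=32837/4096
(1,0): OLD=12527/256 → NEW=0, ERR=12527/256
(1,1): OLD=152969/2048 → NEW=0, ERR=152969/2048
(1,2): OLD=5586237/65536 → NEW=0, ERR=5586237/65536
(1,3): OLD=99554619/1048576 → NEW=0, ERR=99554619/1048576
(2,0): OLD=4335091/32768 → NEW=255, ERR=-4020749/32768
(2,1): OLD=80424865/1048576 → NEW=0, ERR=80424865/1048576
(2,2): OLD=378878021/2097152 → NEW=255, ERR=-155895739/2097152
(2,3): OLD=3371369937/33554432 → NEW=0, ERR=3371369937/33554432
(3,0): OLD=1980319427/16777216 → NEW=0, ERR=1980319427/16777216
(3,1): OLD=49392713245/268435456 → NEW=255, ERR=-19058328035/268435456
(3,2): OLD=426665823203/4294967296 → NEW=0, ERR=426665823203/4294967296
(3,3): OLD=14445789791669/68719476736 → NEW=255, ERR=-3077676776011/68719476736
(4,0): OLD=844279912263/4294967296 → NEW=255, ERR=-250936748217/4294967296
(4,1): OLD=5712498694485/34359738368 → NEW=255, ERR=-3049234589355/34359738368
(4,2): OLD=185139716949941/1099511627776 → NEW=255, ERR=-95235748132939/1099511627776
(4,3): OLD=2274994629501315/17592186044416 → NEW=255, ERR=-2211012811824765/17592186044416
(5,0): OLD=110557198380823/549755813888 → NEW=255, ERR=-29630534160617/549755813888
(5,1): OLD=2793550725727873/17592186044416 → NEW=255, ERR=-1692456715598207/17592186044416
(5,2): OLD=1088348169522469/8796093022208 → NEW=0, ERR=1088348169522469/8796093022208
(5,3): OLD=64301058243697381/281474976710656 → NEW=255, ERR=-7475060817519899/281474976710656
Row 0: ....
Row 1: ....
Row 2: #.#.
Row 3: .#.#
Row 4: ####
Row 5: ##.#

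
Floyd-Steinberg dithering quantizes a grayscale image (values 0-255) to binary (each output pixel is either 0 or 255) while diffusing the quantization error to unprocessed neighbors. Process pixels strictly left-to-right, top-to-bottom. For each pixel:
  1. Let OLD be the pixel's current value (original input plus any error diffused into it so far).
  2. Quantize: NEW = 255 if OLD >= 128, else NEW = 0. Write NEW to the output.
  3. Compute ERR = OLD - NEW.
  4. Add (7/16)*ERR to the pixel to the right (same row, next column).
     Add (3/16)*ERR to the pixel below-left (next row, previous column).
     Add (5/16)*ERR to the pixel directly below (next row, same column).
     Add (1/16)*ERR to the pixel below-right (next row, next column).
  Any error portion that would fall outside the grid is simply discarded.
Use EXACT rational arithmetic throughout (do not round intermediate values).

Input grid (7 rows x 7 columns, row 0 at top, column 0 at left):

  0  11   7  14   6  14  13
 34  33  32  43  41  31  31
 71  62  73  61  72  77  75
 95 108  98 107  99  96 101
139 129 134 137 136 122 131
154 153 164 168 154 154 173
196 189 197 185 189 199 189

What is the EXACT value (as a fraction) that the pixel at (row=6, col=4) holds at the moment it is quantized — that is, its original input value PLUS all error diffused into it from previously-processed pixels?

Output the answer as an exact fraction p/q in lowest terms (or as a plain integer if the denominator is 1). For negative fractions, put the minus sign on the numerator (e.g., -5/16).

(0,0): OLD=0 → NEW=0, ERR=0
(0,1): OLD=11 → NEW=0, ERR=11
(0,2): OLD=189/16 → NEW=0, ERR=189/16
(0,3): OLD=4907/256 → NEW=0, ERR=4907/256
(0,4): OLD=58925/4096 → NEW=0, ERR=58925/4096
(0,5): OLD=1329979/65536 → NEW=0, ERR=1329979/65536
(0,6): OLD=22941341/1048576 → NEW=0, ERR=22941341/1048576
(1,0): OLD=577/16 → NEW=0, ERR=577/16
(1,1): OLD=6967/128 → NEW=0, ERR=6967/128
(1,2): OLD=261267/4096 → NEW=0, ERR=261267/4096
(1,3): OLD=1316159/16384 → NEW=0, ERR=1316159/16384
(1,4): OLD=89804197/1048576 → NEW=0, ERR=89804197/1048576
(1,5): OLD=669515109/8388608 → NEW=0, ERR=669515109/8388608
(1,6): OLD=9935246283/134217728 → NEW=0, ERR=9935246283/134217728
(2,0): OLD=189389/2048 → NEW=0, ERR=189389/2048
(2,1): OLD=8760911/65536 → NEW=255, ERR=-7950769/65536
(2,2): OLD=61153037/1048576 → NEW=0, ERR=61153037/1048576
(2,3): OLD=1104474629/8388608 → NEW=255, ERR=-1034620411/8388608
(2,4): OLD=4347960077/67108864 → NEW=0, ERR=4347960077/67108864
(2,5): OLD=321089566759/2147483648 → NEW=255, ERR=-226518763481/2147483648
(2,6): OLD=1957564603777/34359738368 → NEW=0, ERR=1957564603777/34359738368
(3,0): OLD=106064653/1048576 → NEW=0, ERR=106064653/1048576
(3,1): OLD=1099378329/8388608 → NEW=255, ERR=-1039716711/8388608
(3,2): OLD=2099941091/67108864 → NEW=0, ERR=2099941091/67108864
(3,3): OLD=26290705241/268435456 → NEW=0, ERR=26290705241/268435456
(3,4): OLD=4625148088589/34359738368 → NEW=255, ERR=-4136585195251/34359738368
(3,5): OLD=6898905029383/274877906944 → NEW=0, ERR=6898905029383/274877906944
(3,6): OLD=541803215252697/4398046511104 → NEW=0, ERR=541803215252697/4398046511104
(4,0): OLD=19779700179/134217728 → NEW=255, ERR=-14445820461/134217728
(4,1): OLD=118903232615/2147483648 → NEW=0, ERR=118903232615/2147483648
(4,2): OLD=6137327591945/34359738368 → NEW=255, ERR=-2624405691895/34359738368
(4,3): OLD=31218586133235/274877906944 → NEW=0, ERR=31218586133235/274877906944
(4,4): OLD=349409708943841/2199023255552 → NEW=255, ERR=-211341221221919/2199023255552
(4,5): OLD=7274048835684745/70368744177664 → NEW=0, ERR=7274048835684745/70368744177664
(4,6): OLD=243521606553914767/1125899906842624 → NEW=255, ERR=-43582869690954353/1125899906842624
(5,0): OLD=4492443769637/34359738368 → NEW=255, ERR=-4269289514203/34359738368
(5,1): OLD=26084262210471/274877906944 → NEW=0, ERR=26084262210471/274877906944
(5,2): OLD=453884303896489/2199023255552 → NEW=255, ERR=-106866626269271/2199023255552
(5,3): OLD=2804832972210621/17592186044416 → NEW=255, ERR=-1681174469115459/17592186044416
(5,4): OLD=122315209680186599/1125899906842624 → NEW=0, ERR=122315209680186599/1125899906842624
(5,5): OLD=1986696215368912871/9007199254740992 → NEW=255, ERR=-310139594590040089/9007199254740992
(5,6): OLD=21948713838322258473/144115188075855872 → NEW=255, ERR=-14800659121020988887/144115188075855872
(6,0): OLD=769498322239677/4398046511104 → NEW=255, ERR=-352003538091843/4398046511104
(6,1): OLD=11734740044339665/70368744177664 → NEW=255, ERR=-6209289720964655/70368744177664
(6,2): OLD=147742070894656051/1125899906842624 → NEW=255, ERR=-139362405350213069/1125899906842624
(6,3): OLD=1065690486538210861/9007199254740992 → NEW=0, ERR=1065690486538210861/9007199254740992
(6,4): OLD=4724879028419308065/18014398509481984 → NEW=255, ERR=131207408501402145/18014398509481984
Target (6,4): original=189, with diffused error = 4724879028419308065/18014398509481984

Answer: 4724879028419308065/18014398509481984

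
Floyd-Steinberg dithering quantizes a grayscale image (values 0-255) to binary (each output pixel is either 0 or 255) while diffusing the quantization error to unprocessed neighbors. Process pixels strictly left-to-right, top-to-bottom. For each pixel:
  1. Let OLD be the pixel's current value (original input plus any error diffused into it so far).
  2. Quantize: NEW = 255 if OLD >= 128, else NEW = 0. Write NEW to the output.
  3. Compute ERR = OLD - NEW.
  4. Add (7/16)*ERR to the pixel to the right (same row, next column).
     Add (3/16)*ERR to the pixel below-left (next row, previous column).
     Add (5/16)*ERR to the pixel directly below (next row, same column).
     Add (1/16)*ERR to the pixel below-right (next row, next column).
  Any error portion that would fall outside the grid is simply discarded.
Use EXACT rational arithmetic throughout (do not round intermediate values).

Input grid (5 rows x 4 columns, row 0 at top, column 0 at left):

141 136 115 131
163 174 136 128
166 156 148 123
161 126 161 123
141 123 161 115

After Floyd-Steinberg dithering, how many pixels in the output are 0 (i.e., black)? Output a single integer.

(0,0): OLD=141 → NEW=255, ERR=-114
(0,1): OLD=689/8 → NEW=0, ERR=689/8
(0,2): OLD=19543/128 → NEW=255, ERR=-13097/128
(0,3): OLD=176609/2048 → NEW=0, ERR=176609/2048
(1,0): OLD=18371/128 → NEW=255, ERR=-14269/128
(1,1): OLD=128853/1024 → NEW=0, ERR=128853/1024
(1,2): OLD=5918841/32768 → NEW=255, ERR=-2436999/32768
(1,3): OLD=60825759/524288 → NEW=0, ERR=60825759/524288
(2,0): OLD=2535543/16384 → NEW=255, ERR=-1642377/16384
(2,1): OLD=68448269/524288 → NEW=255, ERR=-65245171/524288
(2,2): OLD=104785985/1048576 → NEW=0, ERR=104785985/1048576
(2,3): OLD=3327373085/16777216 → NEW=255, ERR=-950816995/16777216
(3,0): OLD=892050055/8388608 → NEW=0, ERR=892050055/8388608
(3,1): OLD=19610137049/134217728 → NEW=255, ERR=-14615383591/134217728
(3,2): OLD=270977840935/2147483648 → NEW=0, ERR=270977840935/2147483648
(3,3): OLD=5729171526289/34359738368 → NEW=255, ERR=-3032561757551/34359738368
(4,0): OLD=330313047995/2147483648 → NEW=255, ERR=-217295282245/2147483648
(4,1): OLD=1288624246577/17179869184 → NEW=0, ERR=1288624246577/17179869184
(4,2): OLD=115390429290897/549755813888 → NEW=255, ERR=-24797303250543/549755813888
(4,3): OLD=664734961475399/8796093022208 → NEW=0, ERR=664734961475399/8796093022208
Output grid:
  Row 0: #.#.  (2 black, running=2)
  Row 1: #.#.  (2 black, running=4)
  Row 2: ##.#  (1 black, running=5)
  Row 3: .#.#  (2 black, running=7)
  Row 4: #.#.  (2 black, running=9)

Answer: 9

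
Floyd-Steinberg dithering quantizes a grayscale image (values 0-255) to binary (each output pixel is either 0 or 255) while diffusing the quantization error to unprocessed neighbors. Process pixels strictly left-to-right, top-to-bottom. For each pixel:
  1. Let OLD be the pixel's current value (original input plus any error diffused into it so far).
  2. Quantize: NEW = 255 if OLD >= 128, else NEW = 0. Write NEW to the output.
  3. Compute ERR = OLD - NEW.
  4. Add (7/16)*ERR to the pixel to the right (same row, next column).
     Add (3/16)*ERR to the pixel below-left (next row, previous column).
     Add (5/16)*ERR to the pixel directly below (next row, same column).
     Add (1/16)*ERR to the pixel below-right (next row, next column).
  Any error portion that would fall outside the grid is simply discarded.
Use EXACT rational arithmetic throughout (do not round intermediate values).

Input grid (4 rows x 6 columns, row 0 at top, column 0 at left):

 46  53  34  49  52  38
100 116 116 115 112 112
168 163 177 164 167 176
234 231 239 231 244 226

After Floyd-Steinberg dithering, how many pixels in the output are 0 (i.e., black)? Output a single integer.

(0,0): OLD=46 → NEW=0, ERR=46
(0,1): OLD=585/8 → NEW=0, ERR=585/8
(0,2): OLD=8447/128 → NEW=0, ERR=8447/128
(0,3): OLD=159481/2048 → NEW=0, ERR=159481/2048
(0,4): OLD=2820303/32768 → NEW=0, ERR=2820303/32768
(0,5): OLD=39665065/524288 → NEW=0, ERR=39665065/524288
(1,0): OLD=16395/128 → NEW=255, ERR=-16245/128
(1,1): OLD=100941/1024 → NEW=0, ERR=100941/1024
(1,2): OLD=6518225/32768 → NEW=255, ERR=-1837615/32768
(1,3): OLD=17702909/131072 → NEW=255, ERR=-15720451/131072
(1,4): OLD=884798039/8388608 → NEW=0, ERR=884798039/8388608
(1,5): OLD=25121174577/134217728 → NEW=255, ERR=-9104346063/134217728
(2,0): OLD=2405535/16384 → NEW=255, ERR=-1772385/16384
(2,1): OLD=67124549/524288 → NEW=255, ERR=-66568891/524288
(2,2): OLD=734828559/8388608 → NEW=0, ERR=734828559/8388608
(2,3): OLD=12154463831/67108864 → NEW=255, ERR=-4958296489/67108864
(2,4): OLD=316586681477/2147483648 → NEW=255, ERR=-231021648763/2147483648
(2,5): OLD=3928323024371/34359738368 → NEW=0, ERR=3928323024371/34359738368
(3,0): OLD=1479645999/8388608 → NEW=255, ERR=-659449041/8388608
(3,1): OLD=11179832579/67108864 → NEW=255, ERR=-5932927741/67108864
(3,2): OLD=110545618297/536870912 → NEW=255, ERR=-26356464263/536870912
(3,3): OLD=5900842290219/34359738368 → NEW=255, ERR=-2860890993621/34359738368
(3,4): OLD=52439385501515/274877906944 → NEW=255, ERR=-17654480769205/274877906944
(3,5): OLD=997939296058245/4398046511104 → NEW=255, ERR=-123562564273275/4398046511104
Output grid:
  Row 0: ......  (6 black, running=6)
  Row 1: #.##.#  (2 black, running=8)
  Row 2: ##.##.  (2 black, running=10)
  Row 3: ######  (0 black, running=10)

Answer: 10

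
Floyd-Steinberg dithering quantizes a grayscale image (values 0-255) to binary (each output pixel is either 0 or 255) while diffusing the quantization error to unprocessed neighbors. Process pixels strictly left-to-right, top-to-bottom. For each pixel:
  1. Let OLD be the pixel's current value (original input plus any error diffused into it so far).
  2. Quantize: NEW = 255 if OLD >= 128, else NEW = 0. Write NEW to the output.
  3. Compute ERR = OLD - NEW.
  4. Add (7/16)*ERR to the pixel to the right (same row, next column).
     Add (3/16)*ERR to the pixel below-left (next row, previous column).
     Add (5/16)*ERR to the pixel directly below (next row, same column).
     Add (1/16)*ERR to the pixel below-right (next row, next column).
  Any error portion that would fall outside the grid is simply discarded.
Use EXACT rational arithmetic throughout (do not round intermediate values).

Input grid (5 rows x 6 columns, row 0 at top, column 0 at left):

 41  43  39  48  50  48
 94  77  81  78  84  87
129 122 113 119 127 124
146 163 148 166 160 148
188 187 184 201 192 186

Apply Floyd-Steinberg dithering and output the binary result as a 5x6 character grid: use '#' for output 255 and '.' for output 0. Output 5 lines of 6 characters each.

(0,0): OLD=41 → NEW=0, ERR=41
(0,1): OLD=975/16 → NEW=0, ERR=975/16
(0,2): OLD=16809/256 → NEW=0, ERR=16809/256
(0,3): OLD=314271/4096 → NEW=0, ERR=314271/4096
(0,4): OLD=5476697/65536 → NEW=0, ERR=5476697/65536
(0,5): OLD=88668527/1048576 → NEW=0, ERR=88668527/1048576
(1,0): OLD=30269/256 → NEW=0, ERR=30269/256
(1,1): OLD=333099/2048 → NEW=255, ERR=-189141/2048
(1,2): OLD=5197575/65536 → NEW=0, ERR=5197575/65536
(1,3): OLD=41011707/262144 → NEW=255, ERR=-25835013/262144
(1,4): OLD=1470500497/16777216 → NEW=0, ERR=1470500497/16777216
(1,5): OLD=42142904743/268435456 → NEW=255, ERR=-26308136537/268435456
(2,0): OLD=4870409/32768 → NEW=255, ERR=-3485431/32768
(2,1): OLD=72209267/1048576 → NEW=0, ERR=72209267/1048576
(2,2): OLD=2410235929/16777216 → NEW=255, ERR=-1867954151/16777216
(2,3): OLD=8171508369/134217728 → NEW=0, ERR=8171508369/134217728
(2,4): OLD=672122540595/4294967296 → NEW=255, ERR=-423094119885/4294967296
(2,5): OLD=3831353480341/68719476736 → NEW=0, ERR=3831353480341/68719476736
(3,0): OLD=2108432377/16777216 → NEW=0, ERR=2108432377/16777216
(3,1): OLD=28451172101/134217728 → NEW=255, ERR=-5774348539/134217728
(3,2): OLD=118223142687/1073741824 → NEW=0, ERR=118223142687/1073741824
(3,3): OLD=14277643850141/68719476736 → NEW=255, ERR=-3245822717539/68719476736
(3,4): OLD=67515722278269/549755813888 → NEW=0, ERR=67515722278269/549755813888
(3,5): OLD=1873529915103027/8796093022208 → NEW=255, ERR=-369473805560013/8796093022208
(4,0): OLD=470741175287/2147483648 → NEW=255, ERR=-76867154953/2147483648
(4,1): OLD=6404471307403/34359738368 → NEW=255, ERR=-2357261976437/34359738368
(4,2): OLD=194445942895921/1099511627776 → NEW=255, ERR=-85929522186959/1099511627776
(4,3): OLD=3201011753996885/17592186044416 → NEW=255, ERR=-1284995687329195/17592186044416
(4,4): OLD=52802967832614565/281474976710656 → NEW=255, ERR=-18973151228602715/281474976710656
(4,5): OLD=680309713007564899/4503599627370496 → NEW=255, ERR=-468108191971911581/4503599627370496
Row 0: ......
Row 1: .#.#.#
Row 2: #.#.#.
Row 3: .#.#.#
Row 4: ######

Answer: ......
.#.#.#
#.#.#.
.#.#.#
######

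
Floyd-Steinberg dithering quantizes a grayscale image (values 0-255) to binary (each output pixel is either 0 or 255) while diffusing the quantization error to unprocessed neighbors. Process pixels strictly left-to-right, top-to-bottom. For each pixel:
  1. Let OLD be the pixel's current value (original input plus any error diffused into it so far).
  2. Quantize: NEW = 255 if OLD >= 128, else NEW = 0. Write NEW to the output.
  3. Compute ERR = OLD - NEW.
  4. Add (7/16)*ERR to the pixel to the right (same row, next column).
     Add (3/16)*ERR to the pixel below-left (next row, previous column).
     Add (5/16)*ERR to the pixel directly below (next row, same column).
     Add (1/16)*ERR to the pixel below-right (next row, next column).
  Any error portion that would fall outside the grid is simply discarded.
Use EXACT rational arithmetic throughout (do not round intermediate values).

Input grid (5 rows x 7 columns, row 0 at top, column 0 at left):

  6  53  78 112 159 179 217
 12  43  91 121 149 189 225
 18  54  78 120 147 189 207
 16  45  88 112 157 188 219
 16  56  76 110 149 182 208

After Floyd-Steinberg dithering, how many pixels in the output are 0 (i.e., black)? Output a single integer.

(0,0): OLD=6 → NEW=0, ERR=6
(0,1): OLD=445/8 → NEW=0, ERR=445/8
(0,2): OLD=13099/128 → NEW=0, ERR=13099/128
(0,3): OLD=321069/2048 → NEW=255, ERR=-201171/2048
(0,4): OLD=3801915/32768 → NEW=0, ERR=3801915/32768
(0,5): OLD=120460957/524288 → NEW=255, ERR=-13232483/524288
(0,6): OLD=1727700555/8388608 → NEW=255, ERR=-411394485/8388608
(1,0): OLD=3111/128 → NEW=0, ERR=3111/128
(1,1): OLD=92753/1024 → NEW=0, ERR=92753/1024
(1,2): OLD=4838757/32768 → NEW=255, ERR=-3517083/32768
(1,3): OLD=9371169/131072 → NEW=0, ERR=9371169/131072
(1,4): OLD=1725251299/8388608 → NEW=255, ERR=-413843741/8388608
(1,5): OLD=10575376275/67108864 → NEW=255, ERR=-6537384045/67108864
(1,6): OLD=177680684861/1073741824 → NEW=255, ERR=-96123480259/1073741824
(2,0): OLD=697611/16384 → NEW=0, ERR=697611/16384
(2,1): OLD=43163753/524288 → NEW=0, ERR=43163753/524288
(2,2): OLD=835034619/8388608 → NEW=0, ERR=835034619/8388608
(2,3): OLD=11404119651/67108864 → NEW=255, ERR=-5708640669/67108864
(2,4): OLD=43255850099/536870912 → NEW=0, ERR=43255850099/536870912
(2,5): OLD=2988244013937/17179869184 → NEW=255, ERR=-1392622627983/17179869184
(2,6): OLD=37787919605287/274877906944 → NEW=255, ERR=-32305946665433/274877906944
(3,0): OLD=375326747/8388608 → NEW=0, ERR=375326747/8388608
(3,1): OLD=7491232959/67108864 → NEW=0, ERR=7491232959/67108864
(3,2): OLD=84364167181/536870912 → NEW=255, ERR=-52537915379/536870912
(3,3): OLD=137292851451/2147483648 → NEW=0, ERR=137292851451/2147483648
(3,4): OLD=52125887192091/274877906944 → NEW=255, ERR=-17967979078629/274877906944
(3,5): OLD=257438117776449/2199023255552 → NEW=0, ERR=257438117776449/2199023255552
(3,6): OLD=8036950748890207/35184372088832 → NEW=255, ERR=-935064133761953/35184372088832
(4,0): OLD=54666637941/1073741824 → NEW=0, ERR=54666637941/1073741824
(4,1): OLD=1676852107953/17179869184 → NEW=0, ERR=1676852107953/17179869184
(4,2): OLD=29435403295103/274877906944 → NEW=0, ERR=29435403295103/274877906944
(4,3): OLD=348448507152933/2199023255552 → NEW=255, ERR=-212302423012827/2199023255552
(4,4): OLD=1975268775108095/17592186044416 → NEW=0, ERR=1975268775108095/17592186044416
(4,5): OLD=145600610072957663/562949953421312 → NEW=255, ERR=2048371950523103/562949953421312
(4,6): OLD=1878935076089602761/9007199254740992 → NEW=255, ERR=-417900733869350199/9007199254740992
Output grid:
  Row 0: ...#.##  (4 black, running=4)
  Row 1: ..#.###  (3 black, running=7)
  Row 2: ...#.##  (4 black, running=11)
  Row 3: ..#.#.#  (4 black, running=15)
  Row 4: ...#.##  (4 black, running=19)

Answer: 19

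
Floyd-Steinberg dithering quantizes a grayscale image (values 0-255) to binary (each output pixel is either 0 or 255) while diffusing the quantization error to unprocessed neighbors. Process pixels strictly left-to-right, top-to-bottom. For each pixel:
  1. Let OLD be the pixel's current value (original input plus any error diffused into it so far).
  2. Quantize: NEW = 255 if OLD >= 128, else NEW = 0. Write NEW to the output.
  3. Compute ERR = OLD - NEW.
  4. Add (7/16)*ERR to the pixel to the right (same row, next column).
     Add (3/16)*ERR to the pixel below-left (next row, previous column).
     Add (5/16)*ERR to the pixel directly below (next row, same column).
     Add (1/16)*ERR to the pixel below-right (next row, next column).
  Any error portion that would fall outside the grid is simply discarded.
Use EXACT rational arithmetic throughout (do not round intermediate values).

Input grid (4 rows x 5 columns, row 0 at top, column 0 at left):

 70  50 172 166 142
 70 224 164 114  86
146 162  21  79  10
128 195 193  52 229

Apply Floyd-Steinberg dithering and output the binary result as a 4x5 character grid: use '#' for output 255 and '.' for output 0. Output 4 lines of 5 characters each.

Answer: ..##.
.##.#
##...
.##.#

Derivation:
(0,0): OLD=70 → NEW=0, ERR=70
(0,1): OLD=645/8 → NEW=0, ERR=645/8
(0,2): OLD=26531/128 → NEW=255, ERR=-6109/128
(0,3): OLD=297205/2048 → NEW=255, ERR=-225035/2048
(0,4): OLD=3077811/32768 → NEW=0, ERR=3077811/32768
(1,0): OLD=13695/128 → NEW=0, ERR=13695/128
(1,1): OLD=298425/1024 → NEW=255, ERR=37305/1024
(1,2): OLD=4897517/32768 → NEW=255, ERR=-3458323/32768
(1,3): OLD=6306825/131072 → NEW=0, ERR=6306825/131072
(1,4): OLD=271656827/2097152 → NEW=255, ERR=-263116933/2097152
(2,0): OLD=3051779/16384 → NEW=255, ERR=-1126141/16384
(2,1): OLD=68268433/524288 → NEW=255, ERR=-65425007/524288
(2,2): OLD=-463698061/8388608 → NEW=0, ERR=-463698061/8388608
(2,3): OLD=5332764201/134217728 → NEW=0, ERR=5332764201/134217728
(2,4): OLD=-18935043873/2147483648 → NEW=0, ERR=-18935043873/2147483648
(3,0): OLD=697284243/8388608 → NEW=0, ERR=697284243/8388608
(3,1): OLD=11925883863/67108864 → NEW=255, ERR=-5186876457/67108864
(3,2): OLD=304001719597/2147483648 → NEW=255, ERR=-243606610643/2147483648
(3,3): OLD=41571177685/4294967296 → NEW=0, ERR=41571177685/4294967296
(3,4): OLD=16009056432041/68719476736 → NEW=255, ERR=-1514410135639/68719476736
Row 0: ..##.
Row 1: .##.#
Row 2: ##...
Row 3: .##.#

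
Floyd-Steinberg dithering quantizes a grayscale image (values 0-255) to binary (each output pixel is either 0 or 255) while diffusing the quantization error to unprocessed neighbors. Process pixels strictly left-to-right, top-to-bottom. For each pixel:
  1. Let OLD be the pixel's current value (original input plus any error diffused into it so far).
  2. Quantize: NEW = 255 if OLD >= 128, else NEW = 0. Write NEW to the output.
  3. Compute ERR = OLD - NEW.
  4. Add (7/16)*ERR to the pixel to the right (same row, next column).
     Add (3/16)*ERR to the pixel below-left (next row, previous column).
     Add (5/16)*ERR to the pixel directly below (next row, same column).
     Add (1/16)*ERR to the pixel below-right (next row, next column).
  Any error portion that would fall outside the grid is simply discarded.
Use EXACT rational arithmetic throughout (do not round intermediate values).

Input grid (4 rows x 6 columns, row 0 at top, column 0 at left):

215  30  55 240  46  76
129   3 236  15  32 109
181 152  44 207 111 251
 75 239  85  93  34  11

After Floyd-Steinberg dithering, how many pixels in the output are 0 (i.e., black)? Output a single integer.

Answer: 14

Derivation:
(0,0): OLD=215 → NEW=255, ERR=-40
(0,1): OLD=25/2 → NEW=0, ERR=25/2
(0,2): OLD=1935/32 → NEW=0, ERR=1935/32
(0,3): OLD=136425/512 → NEW=255, ERR=5865/512
(0,4): OLD=417887/8192 → NEW=0, ERR=417887/8192
(0,5): OLD=12886681/131072 → NEW=0, ERR=12886681/131072
(1,0): OLD=3803/32 → NEW=0, ERR=3803/32
(1,1): OLD=17341/256 → NEW=0, ERR=17341/256
(1,2): OLD=2354881/8192 → NEW=255, ERR=265921/8192
(1,3): OLD=1511437/32768 → NEW=0, ERR=1511437/32768
(1,4): OLD=183021543/2097152 → NEW=0, ERR=183021543/2097152
(1,5): OLD=6076497441/33554432 → NEW=255, ERR=-2479882719/33554432
(2,0): OLD=945519/4096 → NEW=255, ERR=-98961/4096
(2,1): OLD=23083381/131072 → NEW=255, ERR=-10339979/131072
(2,2): OLD=68184351/2097152 → NEW=0, ERR=68184351/2097152
(2,3): OLD=4261929063/16777216 → NEW=255, ERR=-16261017/16777216
(2,4): OLD=68114803765/536870912 → NEW=0, ERR=68114803765/536870912
(2,5): OLD=2481340106435/8589934592 → NEW=255, ERR=290906785475/8589934592
(3,0): OLD=110432703/2097152 → NEW=0, ERR=110432703/2097152
(3,1): OLD=4059612435/16777216 → NEW=255, ERR=-218577645/16777216
(3,2): OLD=11321021961/134217728 → NEW=0, ERR=11321021961/134217728
(3,3): OLD=1335050374395/8589934592 → NEW=255, ERR=-855382946565/8589934592
(3,4): OLD=2499411404507/68719476736 → NEW=0, ERR=2499411404507/68719476736
(3,5): OLD=49945474038005/1099511627776 → NEW=0, ERR=49945474038005/1099511627776
Output grid:
  Row 0: #..#..  (4 black, running=4)
  Row 1: ..#..#  (4 black, running=8)
  Row 2: ##.#.#  (2 black, running=10)
  Row 3: .#.#..  (4 black, running=14)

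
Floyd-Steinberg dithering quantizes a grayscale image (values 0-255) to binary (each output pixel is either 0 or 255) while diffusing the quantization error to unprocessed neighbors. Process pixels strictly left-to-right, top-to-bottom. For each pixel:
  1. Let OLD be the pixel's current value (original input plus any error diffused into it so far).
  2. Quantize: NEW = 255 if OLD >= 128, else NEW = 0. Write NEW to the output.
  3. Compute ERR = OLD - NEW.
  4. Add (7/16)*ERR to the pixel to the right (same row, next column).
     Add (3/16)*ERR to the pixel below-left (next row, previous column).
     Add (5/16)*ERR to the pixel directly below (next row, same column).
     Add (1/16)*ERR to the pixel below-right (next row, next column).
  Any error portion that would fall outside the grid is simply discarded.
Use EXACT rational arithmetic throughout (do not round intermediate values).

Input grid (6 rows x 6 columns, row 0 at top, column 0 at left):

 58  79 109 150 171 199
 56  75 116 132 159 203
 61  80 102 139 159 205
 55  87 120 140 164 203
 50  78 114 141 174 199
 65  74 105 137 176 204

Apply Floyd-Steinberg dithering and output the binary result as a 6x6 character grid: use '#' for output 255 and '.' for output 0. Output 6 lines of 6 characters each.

(0,0): OLD=58 → NEW=0, ERR=58
(0,1): OLD=835/8 → NEW=0, ERR=835/8
(0,2): OLD=19797/128 → NEW=255, ERR=-12843/128
(0,3): OLD=217299/2048 → NEW=0, ERR=217299/2048
(0,4): OLD=7124421/32768 → NEW=255, ERR=-1231419/32768
(0,5): OLD=95713379/524288 → NEW=255, ERR=-37980061/524288
(1,0): OLD=11993/128 → NEW=0, ERR=11993/128
(1,1): OLD=136623/1024 → NEW=255, ERR=-124497/1024
(1,2): OLD=1896347/32768 → NEW=0, ERR=1896347/32768
(1,3): OLD=23220575/131072 → NEW=255, ERR=-10202785/131072
(1,4): OLD=891285533/8388608 → NEW=0, ERR=891285533/8388608
(1,5): OLD=30131549371/134217728 → NEW=255, ERR=-4093971269/134217728
(2,0): OLD=1105653/16384 → NEW=0, ERR=1105653/16384
(2,1): OLD=46261911/524288 → NEW=0, ERR=46261911/524288
(2,2): OLD=1145003269/8388608 → NEW=255, ERR=-994091771/8388608
(2,3): OLD=5796026013/67108864 → NEW=0, ERR=5796026013/67108864
(2,4): OLD=471167541207/2147483648 → NEW=255, ERR=-76440789033/2147483648
(2,5): OLD=6409312237137/34359738368 → NEW=255, ERR=-2352421046703/34359738368
(3,0): OLD=777063653/8388608 → NEW=0, ERR=777063653/8388608
(3,1): OLD=9200579905/67108864 → NEW=255, ERR=-7912180415/67108864
(3,2): OLD=28504843891/536870912 → NEW=0, ERR=28504843891/536870912
(3,3): OLD=6052053302073/34359738368 → NEW=255, ERR=-2709679981767/34359738368
(3,4): OLD=30493616330585/274877906944 → NEW=0, ERR=30493616330585/274877906944
(3,5): OLD=1002377493203863/4398046511104 → NEW=255, ERR=-119124367127657/4398046511104
(4,0): OLD=61033096075/1073741824 → NEW=0, ERR=61033096075/1073741824
(4,1): OLD=1404780246607/17179869184 → NEW=0, ERR=1404780246607/17179869184
(4,2): OLD=79280559963069/549755813888 → NEW=255, ERR=-60907172578371/549755813888
(4,3): OLD=809275167669265/8796093022208 → NEW=0, ERR=809275167669265/8796093022208
(4,4): OLD=33623803482307233/140737488355328 → NEW=255, ERR=-2264256048301407/140737488355328
(4,5): OLD=428811203406088903/2251799813685248 → NEW=255, ERR=-145397749083649337/2251799813685248
(5,0): OLD=26964052377181/274877906944 → NEW=0, ERR=26964052377181/274877906944
(5,1): OLD=1101699883836333/8796093022208 → NEW=0, ERR=1101699883836333/8796093022208
(5,2): OLD=10381917323582335/70368744177664 → NEW=255, ERR=-7562112441721985/70368744177664
(5,3): OLD=244984009379345189/2251799813685248 → NEW=0, ERR=244984009379345189/2251799813685248
(5,4): OLD=955724631600168245/4503599627370496 → NEW=255, ERR=-192693273379308235/4503599627370496
(5,5): OLD=11824462585700002905/72057594037927936 → NEW=255, ERR=-6550223893971620775/72057594037927936
Row 0: ..#.##
Row 1: .#.#.#
Row 2: ..#.##
Row 3: .#.#.#
Row 4: ..#.##
Row 5: ..#.##

Answer: ..#.##
.#.#.#
..#.##
.#.#.#
..#.##
..#.##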